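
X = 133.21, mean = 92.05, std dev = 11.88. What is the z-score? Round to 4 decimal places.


z = (X - mu) / sigma
X - mu = 133.21 - 92.05 = 41.16
z = 41.16 / 11.88 = 343/99 ≈ 3.464646

3.4646


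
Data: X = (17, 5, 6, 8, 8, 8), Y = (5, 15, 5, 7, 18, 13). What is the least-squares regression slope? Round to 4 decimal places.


b = sum((xi-xbar)(yi-ybar)) / sum((xi-xbar)^2)
n = 6, xbar = 52/6 = 26/3 ≈ 8.666667, ybar = 63/6 = 10.5
Sxy = sum((xi-xbar)(yi-ybar)) = -52
Sxx = sum((xi-xbar)^2) = 274/3 ≈ 91.333333
b = Sxy / Sxx = -78/137 ≈ -0.569343

-0.5693


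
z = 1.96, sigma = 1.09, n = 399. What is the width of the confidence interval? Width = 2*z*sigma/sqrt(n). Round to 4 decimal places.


width = 2*z*sigma/sqrt(n)
2*z*sigma = 2 * 1.96 * 1.09 = 4.2728
sqrt(399) ≈ 19.974984
width = 4.2728 / 19.974984 ≈ 0.213908

0.2139


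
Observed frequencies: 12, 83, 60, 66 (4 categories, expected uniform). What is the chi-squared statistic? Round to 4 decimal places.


chi2 = sum((O-E)^2/E), E = total/4
total = 221, E = 221/4 = 55.25
(12 - 55.25)^2 / 55.25 = 1870.5625 / 55.25 = 29929/884 ≈ 33.856335
(83 - 55.25)^2 / 55.25 = 770.0625 / 55.25 = 12321/884 ≈ 13.937783
(60 - 55.25)^2 / 55.25 = 22.5625 / 55.25 = 361/884 ≈ 0.408371
(66 - 55.25)^2 / 55.25 = 115.5625 / 55.25 = 1849/884 ≈ 2.091629
chi2 = 855/17 ≈ 50.294118

50.2941


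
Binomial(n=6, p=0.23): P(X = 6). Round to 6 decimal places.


P = C(n,k) * p^k * (1-p)^(n-k)
C(6,6) = 1
p^k = 0.23^6 ≈ 0.0001480359
(1-p)^(n-k) = 0.77^0 = 1
P = 1 * 0.0001480359 * 1 ≈ 0.000148

0.000148


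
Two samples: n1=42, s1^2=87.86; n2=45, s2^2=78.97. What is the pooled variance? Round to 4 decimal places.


sp^2 = ((n1-1)*s1^2 + (n2-1)*s2^2)/(n1+n2-2)
(n1-1)*s1^2 = 41 * 87.86 = 3602.26
(n2-1)*s2^2 = 44 * 78.97 = 3474.68
numerator = 3602.26 + 3474.68 = 7076.94
n1+n2-2 = 85
sp^2 = 7076.94 / 85 = 353847/4250 ≈ 83.258118

83.2581


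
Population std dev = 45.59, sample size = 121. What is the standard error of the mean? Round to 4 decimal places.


SE = sigma / sqrt(n)
sqrt(121) = 11
SE = 45.59 / 11 = 4559/1100 ≈ 4.144545

4.1445


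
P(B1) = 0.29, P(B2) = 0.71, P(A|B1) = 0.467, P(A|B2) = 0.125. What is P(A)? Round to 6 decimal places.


P(A) = P(A|B1)*P(B1) + P(A|B2)*P(B2)
P(A|B1)*P(B1) = 0.467 * 0.29 = 0.13543
P(A|B2)*P(B2) = 0.125 * 0.71 = 0.08875
P(A) = 0.13543 + 0.08875 = 0.22418

0.224180


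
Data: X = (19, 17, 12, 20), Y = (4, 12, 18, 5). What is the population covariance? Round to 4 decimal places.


Cov = (1/n)*sum((xi-xbar)(yi-ybar))
n = 4, xbar = 68/4 = 17, ybar = 39/4 = 9.75
sum((xi-xbar)(yi-ybar)) = -67
Cov = -67 / 4 = -16.75

-16.7500


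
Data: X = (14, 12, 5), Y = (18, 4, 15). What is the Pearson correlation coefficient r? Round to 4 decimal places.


r = sum((xi-xbar)(yi-ybar)) / sqrt(sum((xi-xbar)^2) * sum((yi-ybar)^2))
n = 3, xbar = 31/3 ≈ 10.333333, ybar = 37/3 ≈ 12.333333
Sxy = sum((xi-xbar)(yi-ybar)) = -22/3 ≈ -7.333333
Sxx = sum((xi-xbar)^2) = 134/3 ≈ 44.666667
Syy = sum((yi-ybar)^2) = 326/3 ≈ 108.666667
sqrt(Sxx*Syy) ≈ 69.669059
r = Sxy / sqrt(Sxx*Syy) = -7.333333 / 69.669059 ≈ -0.105260

-0.1053


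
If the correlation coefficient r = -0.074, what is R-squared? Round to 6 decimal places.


R^2 = r^2 = (-0.074)^2 = 0.005476

0.005476


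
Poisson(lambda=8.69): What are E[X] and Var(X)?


E[X] = Var(X) = lambda = 8.69

8.69, 8.69


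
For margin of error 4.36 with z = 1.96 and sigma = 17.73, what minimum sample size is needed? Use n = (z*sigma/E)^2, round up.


z*sigma/E = 1.96 * 17.73 / 4.36 ≈ 7.970367
(z*sigma/E)^2 ≈ 63.526750
round up: n = 64

64


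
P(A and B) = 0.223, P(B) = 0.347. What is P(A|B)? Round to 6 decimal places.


P(A|B) = P(A and B) / P(B) = 0.223 / 0.347 = 223/347 ≈ 0.64265130

0.642651


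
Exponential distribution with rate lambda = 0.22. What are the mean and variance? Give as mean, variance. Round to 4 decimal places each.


mean = 1/lam, var = 1/lam^2
mean = 1 / 0.22 = 50/11 ≈ 4.545455
lam^2 = 0.22^2 = 0.0484
var = 1 / 0.0484 = 2500/121 ≈ 20.661157

4.5455, 20.6612


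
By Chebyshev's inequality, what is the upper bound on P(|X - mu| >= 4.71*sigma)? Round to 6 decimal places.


P <= 1/k^2
k^2 = 4.71^2 = 22.1841
1/k^2 = 1 / 22.1841 ≈ 0.04507733

0.045077


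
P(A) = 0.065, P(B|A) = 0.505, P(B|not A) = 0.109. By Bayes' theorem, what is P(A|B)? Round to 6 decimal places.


P(A|B) = P(B|A)*P(A) / P(B), P(B) = P(B|A)*P(A) + P(B|not A)*P(not A)
P(B|A)*P(A) = 0.505 * 0.065 = 0.032825
P(B|not A)*P(not A) = 0.109 * 0.935 = 0.101915
P(B) = 0.032825 + 0.101915 = 0.13474
P(A|B) = 0.032825 / 0.13474 ≈ 0.24361734

0.243617


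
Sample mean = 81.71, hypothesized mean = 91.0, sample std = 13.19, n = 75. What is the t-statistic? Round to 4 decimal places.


t = (xbar - mu0) / (s/sqrt(n))
xbar - mu0 = 81.71 - 91.0 = -9.29
sqrt(75) ≈ 8.66025404
s/sqrt(n) = 13.19 / 8.66025404 ≈ 1.52305001
t = -9.29 / 1.52305001 ≈ -6.099603

-6.0996


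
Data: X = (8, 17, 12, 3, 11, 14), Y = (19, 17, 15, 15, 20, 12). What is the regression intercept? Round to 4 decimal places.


a = ybar - b*xbar, where b = sum((xi-xbar)(yi-ybar)) / sum((xi-xbar)^2)
n = 6, xbar = 65/6 ≈ 10.833333, ybar = 98/6 = 49/3 ≈ 16.333333
Sxy = sum((xi-xbar)(yi-ybar)) = -23/3 ≈ -7.666667
Sxx = sum((xi-xbar)^2) = 713/6 ≈ 118.833333
b = Sxy / Sxx = -2/31 ≈ -0.064516
a = 16.333333 - (-0.064516) * 10.833333 = 528/31 ≈ 17.032258

17.0323


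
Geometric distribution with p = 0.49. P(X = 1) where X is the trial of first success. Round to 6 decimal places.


P = (1-p)^(k-1) * p
(1-p)^(k-1) = 0.51^0 = 1
P = 1 * 0.49 = 0.49

0.490000


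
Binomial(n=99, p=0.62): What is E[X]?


E[X] = n*p = 99 * 0.62 = 61.38

61.38


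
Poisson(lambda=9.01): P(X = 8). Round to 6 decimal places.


P = e^(-lam) * lam^k / k!
e^(-9.01) ≈ 0.0001221819
lam^k = 9.01^8 ≈ 43430849.866141
k! = 8! = 40320
P = 0.0001221819 * 43430849.866141 / 40320 ≈ 0.131609

0.131609


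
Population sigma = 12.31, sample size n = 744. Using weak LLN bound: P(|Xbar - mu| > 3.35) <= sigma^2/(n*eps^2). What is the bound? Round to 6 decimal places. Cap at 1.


bound = min(1, sigma^2/(n*eps^2))
sigma^2 = 12.31^2 = 151.5361
n*eps^2 = 744 * 3.35^2 = 744 * 11.2225 = 8349.54
sigma^2/(n*eps^2) = 151.5361 / 8349.54 ≈ 0.01814904

0.018149


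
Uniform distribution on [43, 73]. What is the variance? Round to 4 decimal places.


Var = (b-a)^2 / 12
(b-a)^2 = (73 - 43)^2 = 900
Var = 900/12 = 75

75.0000


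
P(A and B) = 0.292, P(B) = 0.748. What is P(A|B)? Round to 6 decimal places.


P(A|B) = P(A and B) / P(B) = 0.292 / 0.748 = 73/187 ≈ 0.39037433

0.390374


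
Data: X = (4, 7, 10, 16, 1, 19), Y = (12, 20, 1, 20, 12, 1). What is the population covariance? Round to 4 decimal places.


Cov = (1/n)*sum((xi-xbar)(yi-ybar))
n = 6, xbar = 57/6 = 9.5, ybar = 66/6 = 11
sum((xi-xbar)(yi-ybar)) = -78
Cov = -78 / 6 = -13

-13.0000


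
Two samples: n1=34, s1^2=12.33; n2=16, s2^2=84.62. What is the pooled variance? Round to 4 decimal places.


sp^2 = ((n1-1)*s1^2 + (n2-1)*s2^2)/(n1+n2-2)
(n1-1)*s1^2 = 33 * 12.33 = 406.89
(n2-1)*s2^2 = 15 * 84.62 = 1269.3
numerator = 406.89 + 1269.3 = 1676.19
n1+n2-2 = 48
sp^2 = 1676.19 / 48 = 34.920625

34.9206


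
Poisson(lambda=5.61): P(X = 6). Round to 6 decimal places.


P = e^(-lam) * lam^k / k!
e^(-5.61) ≈ 0.003661069
lam^k = 5.61^6 ≈ 31172.897213
k! = 6! = 720
P = 0.003661069 * 31172.897213 / 720 ≈ 0.158509

0.158509


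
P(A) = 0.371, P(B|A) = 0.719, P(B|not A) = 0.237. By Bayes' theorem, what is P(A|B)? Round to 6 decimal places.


P(A|B) = P(B|A)*P(A) / P(B), P(B) = P(B|A)*P(A) + P(B|not A)*P(not A)
P(B|A)*P(A) = 0.719 * 0.371 = 0.266749
P(B|not A)*P(not A) = 0.237 * 0.629 = 0.149073
P(B) = 0.266749 + 0.149073 = 0.415822
P(A|B) = 0.266749 / 0.415822 ≈ 0.64149804

0.641498


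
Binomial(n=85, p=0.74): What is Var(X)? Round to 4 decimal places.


Var = n*p*(1-p) = 85 * 0.74 * 0.26 = 16.354

16.3540


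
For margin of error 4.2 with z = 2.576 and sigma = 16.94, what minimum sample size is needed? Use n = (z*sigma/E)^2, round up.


z*sigma/E = 2.576 * 16.94 / 4.2 = 19481/1875 ≈ 10.389867
(z*sigma/E)^2 ≈ 107.949329
round up: n = 108

108


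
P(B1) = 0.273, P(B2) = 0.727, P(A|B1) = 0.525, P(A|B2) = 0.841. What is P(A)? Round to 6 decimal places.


P(A) = P(A|B1)*P(B1) + P(A|B2)*P(B2)
P(A|B1)*P(B1) = 0.525 * 0.273 = 0.143325
P(A|B2)*P(B2) = 0.841 * 0.727 = 0.611407
P(A) = 0.143325 + 0.611407 = 0.754732

0.754732


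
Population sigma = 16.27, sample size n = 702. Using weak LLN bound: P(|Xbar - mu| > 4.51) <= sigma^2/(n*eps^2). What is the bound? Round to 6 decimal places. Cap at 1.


bound = min(1, sigma^2/(n*eps^2))
sigma^2 = 16.27^2 = 264.7129
n*eps^2 = 702 * 4.51^2 = 702 * 20.3401 = 14278.7502
sigma^2/(n*eps^2) = 264.7129 / 14278.7502 ≈ 0.01853894

0.018539


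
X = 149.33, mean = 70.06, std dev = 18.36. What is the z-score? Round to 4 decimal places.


z = (X - mu) / sigma
X - mu = 149.33 - 70.06 = 79.27
z = 79.27 / 18.36 = 7927/1836 ≈ 4.317538

4.3175


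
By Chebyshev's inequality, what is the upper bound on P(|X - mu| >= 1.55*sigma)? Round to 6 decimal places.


P <= 1/k^2
k^2 = 1.55^2 = 2.4025
1/k^2 = 1 / 2.4025 = 400/961 ≈ 0.41623309

0.416233


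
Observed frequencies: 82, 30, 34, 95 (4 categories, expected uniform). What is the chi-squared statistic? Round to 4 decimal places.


chi2 = sum((O-E)^2/E), E = total/4
total = 241, E = 241/4 = 60.25
(82 - 60.25)^2 / 60.25 = 473.0625 / 60.25 = 7569/964 ≈ 7.851660
(30 - 60.25)^2 / 60.25 = 915.0625 / 60.25 = 14641/964 ≈ 15.187759
(34 - 60.25)^2 / 60.25 = 689.0625 / 60.25 = 11025/964 ≈ 11.436722
(95 - 60.25)^2 / 60.25 = 1207.5625 / 60.25 = 19321/964 ≈ 20.042531
chi2 = 13139/241 ≈ 54.518672

54.5187


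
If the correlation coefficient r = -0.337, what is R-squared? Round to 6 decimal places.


R^2 = r^2 = (-0.337)^2 = 0.113569

0.113569


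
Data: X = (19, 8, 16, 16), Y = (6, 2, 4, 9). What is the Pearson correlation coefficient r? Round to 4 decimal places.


r = sum((xi-xbar)(yi-ybar)) / sqrt(sum((xi-xbar)^2) * sum((yi-ybar)^2))
n = 4, xbar = 59/4 = 14.75, ybar = 21/4 = 5.25
Sxy = sum((xi-xbar)(yi-ybar)) = 28.25
Sxx = sum((xi-xbar)^2) = 66.75
Syy = sum((yi-ybar)^2) = 26.75
sqrt(Sxx*Syy) ≈ 42.255917
r = Sxy / sqrt(Sxx*Syy) = 28.25 / 42.255917 ≈ 0.668545

0.6685


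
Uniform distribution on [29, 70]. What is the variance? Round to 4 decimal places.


Var = (b-a)^2 / 12
(b-a)^2 = (70 - 29)^2 = 1681
Var = 1681/12 ≈ 140.083333

140.0833


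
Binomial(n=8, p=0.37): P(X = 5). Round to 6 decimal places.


P = C(n,k) * p^k * (1-p)^(n-k)
C(8,5) = 56
p^k = 0.37^5 ≈ 0.006934396
(1-p)^(n-k) = 0.63^3 = 0.250047
P = 56 * 0.006934396 * 0.250047 ≈ 0.097100

0.097100


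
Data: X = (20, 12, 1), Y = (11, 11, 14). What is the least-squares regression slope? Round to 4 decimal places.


b = sum((xi-xbar)(yi-ybar)) / sum((xi-xbar)^2)
n = 3, xbar = 33/3 = 11, ybar = 36/3 = 12
Sxy = sum((xi-xbar)(yi-ybar)) = -30
Sxx = sum((xi-xbar)^2) = 182
b = Sxy / Sxx = -15/91 ≈ -0.164835

-0.1648


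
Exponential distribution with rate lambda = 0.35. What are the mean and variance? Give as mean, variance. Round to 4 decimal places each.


mean = 1/lam, var = 1/lam^2
mean = 1 / 0.35 = 20/7 ≈ 2.857143
lam^2 = 0.35^2 = 0.1225
var = 1 / 0.1225 = 400/49 ≈ 8.163265

2.8571, 8.1633


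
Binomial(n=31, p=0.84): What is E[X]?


E[X] = n*p = 31 * 0.84 = 26.04

26.04


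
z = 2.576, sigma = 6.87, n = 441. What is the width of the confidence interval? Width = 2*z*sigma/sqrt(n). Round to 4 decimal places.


width = 2*z*sigma/sqrt(n)
2*z*sigma = 2 * 2.576 * 6.87 = 35.39424
sqrt(441) = 21
width = 35.39424 / 21 = 1.68544

1.6854


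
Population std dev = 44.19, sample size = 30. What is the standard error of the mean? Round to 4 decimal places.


SE = sigma / sqrt(n)
sqrt(30) ≈ 5.477226
SE = 44.19 / 5.477226 ≈ 8.067953

8.0680


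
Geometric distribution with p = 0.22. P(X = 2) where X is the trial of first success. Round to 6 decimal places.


P = (1-p)^(k-1) * p
(1-p)^(k-1) = 0.78^1 = 0.78
P = 0.78 * 0.22 = 0.1716

0.171600


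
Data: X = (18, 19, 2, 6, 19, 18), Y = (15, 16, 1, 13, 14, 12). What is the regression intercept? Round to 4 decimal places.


a = ybar - b*xbar, where b = sum((xi-xbar)(yi-ybar)) / sum((xi-xbar)^2)
n = 6, xbar = 82/6 = 41/3 ≈ 13.666667, ybar = 71/6 ≈ 11.833333
Sxy = sum((xi-xbar)(yi-ybar)) = 497/3 ≈ 165.666667
Sxx = sum((xi-xbar)^2) = 868/3 ≈ 289.333333
b = Sxy / Sxx = 71/124 ≈ 0.572581
a = 11.833333 - 0.572581 * 13.666667 = 497/124 ≈ 4.008065

4.0081


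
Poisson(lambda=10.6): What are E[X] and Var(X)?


E[X] = Var(X) = lambda = 10.6

10.6, 10.6


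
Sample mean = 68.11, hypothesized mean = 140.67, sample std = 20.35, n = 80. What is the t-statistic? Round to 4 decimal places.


t = (xbar - mu0) / (s/sqrt(n))
xbar - mu0 = 68.11 - 140.67 = -72.56
sqrt(80) ≈ 8.94427191
s/sqrt(n) = 20.35 / 8.94427191 ≈ 2.27519917
t = -72.56 / 2.27519917 ≈ -31.891714

-31.8917


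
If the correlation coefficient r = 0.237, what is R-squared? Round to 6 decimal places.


R^2 = r^2 = (0.237)^2 = 0.056169

0.056169


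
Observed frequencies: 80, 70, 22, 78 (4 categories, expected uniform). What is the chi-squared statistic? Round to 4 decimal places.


chi2 = sum((O-E)^2/E), E = total/4
total = 250, E = 250/4 = 62.5
(80 - 62.5)^2 / 62.5 = 306.25 / 62.5 = 4.9
(70 - 62.5)^2 / 62.5 = 56.25 / 62.5 = 0.9
(22 - 62.5)^2 / 62.5 = 1640.25 / 62.5 = 26.244
(78 - 62.5)^2 / 62.5 = 240.25 / 62.5 = 3.844
chi2 = 35.888

35.8880


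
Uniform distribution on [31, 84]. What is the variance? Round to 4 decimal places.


Var = (b-a)^2 / 12
(b-a)^2 = (84 - 31)^2 = 2809
Var = 2809/12 ≈ 234.083333

234.0833


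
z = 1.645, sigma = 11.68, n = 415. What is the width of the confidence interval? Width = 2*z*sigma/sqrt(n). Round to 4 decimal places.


width = 2*z*sigma/sqrt(n)
2*z*sigma = 2 * 1.645 * 11.68 = 38.4272
sqrt(415) ≈ 20.371549
width = 38.4272 / 20.371549 ≈ 1.886317

1.8863


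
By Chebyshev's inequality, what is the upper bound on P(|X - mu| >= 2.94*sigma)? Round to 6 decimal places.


P <= 1/k^2
k^2 = 2.94^2 = 8.6436
1/k^2 = 1 / 8.6436 ≈ 0.11569254

0.115693


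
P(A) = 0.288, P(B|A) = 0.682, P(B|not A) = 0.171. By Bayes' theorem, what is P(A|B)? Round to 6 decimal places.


P(A|B) = P(B|A)*P(A) / P(B), P(B) = P(B|A)*P(A) + P(B|not A)*P(not A)
P(B|A)*P(A) = 0.682 * 0.288 = 0.196416
P(B|not A)*P(not A) = 0.171 * 0.712 = 0.121752
P(B) = 0.196416 + 0.121752 = 0.318168
P(A|B) = 0.196416 / 0.318168 = 2728/4419 ≈ 0.61733424

0.617334


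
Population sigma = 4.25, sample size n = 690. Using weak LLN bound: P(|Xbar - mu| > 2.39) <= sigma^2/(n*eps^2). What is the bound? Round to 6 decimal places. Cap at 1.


bound = min(1, sigma^2/(n*eps^2))
sigma^2 = 4.25^2 = 18.0625
n*eps^2 = 690 * 2.39^2 = 690 * 5.7121 = 3941.349
sigma^2/(n*eps^2) = 18.0625 / 3941.349 ≈ 0.00458282

0.004583


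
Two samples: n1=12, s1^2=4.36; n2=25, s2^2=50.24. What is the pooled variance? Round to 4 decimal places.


sp^2 = ((n1-1)*s1^2 + (n2-1)*s2^2)/(n1+n2-2)
(n1-1)*s1^2 = 11 * 4.36 = 47.96
(n2-1)*s2^2 = 24 * 50.24 = 1205.76
numerator = 47.96 + 1205.76 = 1253.72
n1+n2-2 = 35
sp^2 = 1253.72 / 35 = 31343/875 ≈ 35.820571

35.8206


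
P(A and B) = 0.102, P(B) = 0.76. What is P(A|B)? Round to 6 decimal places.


P(A|B) = P(A and B) / P(B) = 0.102 / 0.76 = 51/380 ≈ 0.13421053

0.134211


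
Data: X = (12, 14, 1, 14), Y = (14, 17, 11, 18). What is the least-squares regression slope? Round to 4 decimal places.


b = sum((xi-xbar)(yi-ybar)) / sum((xi-xbar)^2)
n = 4, xbar = 41/4 = 10.25, ybar = 60/4 = 15
Sxy = sum((xi-xbar)(yi-ybar)) = 54
Sxx = sum((xi-xbar)^2) = 116.75
b = Sxy / Sxx = 216/467 ≈ 0.462527

0.4625


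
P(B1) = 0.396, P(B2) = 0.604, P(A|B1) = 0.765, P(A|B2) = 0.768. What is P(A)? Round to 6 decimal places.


P(A) = P(A|B1)*P(B1) + P(A|B2)*P(B2)
P(A|B1)*P(B1) = 0.765 * 0.396 = 0.30294
P(A|B2)*P(B2) = 0.768 * 0.604 = 0.463872
P(A) = 0.30294 + 0.463872 = 0.766812

0.766812


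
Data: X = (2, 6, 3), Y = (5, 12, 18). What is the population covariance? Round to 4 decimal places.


Cov = (1/n)*sum((xi-xbar)(yi-ybar))
n = 3, xbar = 11/3 ≈ 3.666667, ybar = 35/3 ≈ 11.666667
sum((xi-xbar)(yi-ybar)) = 23/3 ≈ 7.666667
Cov = 7.666667 / 3 = 23/9 ≈ 2.555556

2.5556


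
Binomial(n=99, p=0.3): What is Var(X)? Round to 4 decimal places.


Var = n*p*(1-p) = 99 * 0.3 * 0.7 = 20.79

20.7900


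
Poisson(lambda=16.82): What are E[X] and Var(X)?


E[X] = Var(X) = lambda = 16.82

16.82, 16.82


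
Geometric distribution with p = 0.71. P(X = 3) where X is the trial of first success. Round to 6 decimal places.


P = (1-p)^(k-1) * p
(1-p)^(k-1) = 0.29^2 = 0.0841
P = 0.0841 * 0.71 = 0.059711

0.059711


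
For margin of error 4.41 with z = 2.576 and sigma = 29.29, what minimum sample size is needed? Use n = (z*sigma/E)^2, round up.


z*sigma/E = 2.576 * 29.29 / 4.41 = 134734/7875 ≈ 17.109079
(z*sigma/E)^2 ≈ 292.720597
round up: n = 293

293


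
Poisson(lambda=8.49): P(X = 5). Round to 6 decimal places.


P = e^(-lam) * lam^k / k!
e^(-8.49) ≈ 0.0002055133
lam^k = 8.49^5 ≈ 44110.141528
k! = 5! = 120
P = 0.0002055133 * 44110.141528 / 120 ≈ 0.075543

0.075543


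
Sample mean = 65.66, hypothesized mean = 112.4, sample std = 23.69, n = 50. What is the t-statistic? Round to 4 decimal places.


t = (xbar - mu0) / (s/sqrt(n))
xbar - mu0 = 65.66 - 112.4 = -46.74
sqrt(50) ≈ 7.07106781
s/sqrt(n) = 23.69 / 7.07106781 ≈ 3.35027193
t = -46.74 / 3.35027193 ≈ -13.951106

-13.9511


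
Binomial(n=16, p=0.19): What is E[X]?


E[X] = n*p = 16 * 0.19 = 3.04

3.04


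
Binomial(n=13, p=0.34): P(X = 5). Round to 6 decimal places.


P = C(n,k) * p^k * (1-p)^(n-k)
C(13,5) = 1287
p^k = 0.34^5 ≈ 0.004543542
(1-p)^(n-k) = 0.66^8 ≈ 0.03600406
P = 1287 * 0.004543542 * 0.03600406 ≈ 0.210535

0.210535


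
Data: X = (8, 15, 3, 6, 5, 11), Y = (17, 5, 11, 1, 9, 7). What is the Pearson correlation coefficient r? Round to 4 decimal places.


r = sum((xi-xbar)(yi-ybar)) / sqrt(sum((xi-xbar)^2) * sum((yi-ybar)^2))
n = 6, xbar = 48/6 = 8, ybar = 50/6 = 25/3 ≈ 8.333333
Sxy = sum((xi-xbar)(yi-ybar)) = -28
Sxx = sum((xi-xbar)^2) = 96
Syy = sum((yi-ybar)^2) = 448/3 ≈ 149.333333
sqrt(Sxx*Syy) ≈ 119.733036
r = Sxy / sqrt(Sxx*Syy) = -28 / 119.733036 ≈ -0.233854

-0.2339


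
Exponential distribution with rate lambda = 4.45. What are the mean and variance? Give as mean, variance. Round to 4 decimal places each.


mean = 1/lam, var = 1/lam^2
mean = 1 / 4.45 = 20/89 ≈ 0.224719
lam^2 = 4.45^2 = 19.8025
var = 1 / 19.8025 = 400/7921 ≈ 0.050499

0.2247, 0.0505


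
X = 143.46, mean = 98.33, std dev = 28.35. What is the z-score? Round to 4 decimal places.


z = (X - mu) / sigma
X - mu = 143.46 - 98.33 = 45.13
z = 45.13 / 28.35 = 4513/2835 ≈ 1.591887

1.5919


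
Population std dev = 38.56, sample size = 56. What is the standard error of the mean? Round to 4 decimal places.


SE = sigma / sqrt(n)
sqrt(56) ≈ 7.483315
SE = 38.56 / 7.483315 ≈ 5.152797

5.1528


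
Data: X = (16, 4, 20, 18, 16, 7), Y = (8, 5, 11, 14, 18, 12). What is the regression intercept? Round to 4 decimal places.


a = ybar - b*xbar, where b = sum((xi-xbar)(yi-ybar)) / sum((xi-xbar)^2)
n = 6, xbar = 81/6 = 13.5, ybar = 68/6 = 34/3 ≈ 11.333333
Sxy = sum((xi-xbar)(yi-ybar)) = 74
Sxx = sum((xi-xbar)^2) = 207.5
b = Sxy / Sxx = 148/415 ≈ 0.356627
a = 11.333333 - 0.356627 * 13.5 = 8116/1245 ≈ 6.518876

6.5189


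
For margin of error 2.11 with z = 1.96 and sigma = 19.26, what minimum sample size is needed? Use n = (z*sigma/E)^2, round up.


z*sigma/E = 1.96 * 19.26 / 2.11 = 94374/5275 ≈ 17.890806
(z*sigma/E)^2 ≈ 320.080928
round up: n = 321

321


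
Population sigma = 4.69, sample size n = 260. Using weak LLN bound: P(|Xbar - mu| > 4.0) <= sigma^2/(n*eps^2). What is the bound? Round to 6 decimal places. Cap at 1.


bound = min(1, sigma^2/(n*eps^2))
sigma^2 = 4.69^2 = 21.9961
n*eps^2 = 260 * 4.0^2 = 260 * 16 = 4160
sigma^2/(n*eps^2) = 21.9961 / 4160 ≈ 0.00528752

0.005288


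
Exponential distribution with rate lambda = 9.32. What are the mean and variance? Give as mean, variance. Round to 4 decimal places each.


mean = 1/lam, var = 1/lam^2
mean = 1 / 9.32 = 25/233 ≈ 0.107296
lam^2 = 9.32^2 = 86.8624
var = 1 / 86.8624 ≈ 0.011512

0.1073, 0.0115


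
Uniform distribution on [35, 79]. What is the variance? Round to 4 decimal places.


Var = (b-a)^2 / 12
(b-a)^2 = (79 - 35)^2 = 1936
Var = 1936/12 ≈ 161.333333

161.3333


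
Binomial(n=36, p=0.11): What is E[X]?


E[X] = n*p = 36 * 0.11 = 3.96

3.96


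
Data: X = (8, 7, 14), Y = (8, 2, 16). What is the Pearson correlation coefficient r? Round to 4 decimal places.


r = sum((xi-xbar)(yi-ybar)) / sqrt(sum((xi-xbar)^2) * sum((yi-ybar)^2))
n = 3, xbar = 29/3 ≈ 9.666667, ybar = 26/3 ≈ 8.666667
Sxy = sum((xi-xbar)(yi-ybar)) = 152/3 ≈ 50.666667
Sxx = sum((xi-xbar)^2) = 86/3 ≈ 28.666667
Syy = sum((yi-ybar)^2) = 296/3 ≈ 98.666667
sqrt(Sxx*Syy) ≈ 53.183122
r = Sxy / sqrt(Sxx*Syy) = 50.666667 / 53.183122 ≈ 0.952683

0.9527


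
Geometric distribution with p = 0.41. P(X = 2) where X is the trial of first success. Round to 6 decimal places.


P = (1-p)^(k-1) * p
(1-p)^(k-1) = 0.59^1 = 0.59
P = 0.59 * 0.41 = 0.2419

0.241900


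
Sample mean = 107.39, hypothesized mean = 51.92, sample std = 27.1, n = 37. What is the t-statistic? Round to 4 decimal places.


t = (xbar - mu0) / (s/sqrt(n))
xbar - mu0 = 107.39 - 51.92 = 55.47
sqrt(37) ≈ 6.08276253
s/sqrt(n) = 27.1 / 6.08276253 ≈ 4.45521256
t = 55.47 / 4.45521256 ≈ 12.450584

12.4506


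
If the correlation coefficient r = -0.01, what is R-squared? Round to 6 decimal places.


R^2 = r^2 = (-0.01)^2 = 0.0001

0.000100


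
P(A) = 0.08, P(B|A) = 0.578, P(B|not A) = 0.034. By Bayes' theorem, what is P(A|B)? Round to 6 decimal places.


P(A|B) = P(B|A)*P(A) / P(B), P(B) = P(B|A)*P(A) + P(B|not A)*P(not A)
P(B|A)*P(A) = 0.578 * 0.08 = 0.04624
P(B|not A)*P(not A) = 0.034 * 0.92 = 0.03128
P(B) = 0.04624 + 0.03128 = 0.07752
P(A|B) = 0.04624 / 0.07752 = 34/57 ≈ 0.59649123

0.596491


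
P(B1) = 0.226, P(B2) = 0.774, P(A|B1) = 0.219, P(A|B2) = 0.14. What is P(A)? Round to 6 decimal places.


P(A) = P(A|B1)*P(B1) + P(A|B2)*P(B2)
P(A|B1)*P(B1) = 0.219 * 0.226 = 0.049494
P(A|B2)*P(B2) = 0.14 * 0.774 = 0.10836
P(A) = 0.049494 + 0.10836 = 0.157854

0.157854


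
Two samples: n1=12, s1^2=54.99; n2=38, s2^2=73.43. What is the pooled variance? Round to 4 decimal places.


sp^2 = ((n1-1)*s1^2 + (n2-1)*s2^2)/(n1+n2-2)
(n1-1)*s1^2 = 11 * 54.99 = 604.89
(n2-1)*s2^2 = 37 * 73.43 = 2716.91
numerator = 604.89 + 2716.91 = 3321.8
n1+n2-2 = 48
sp^2 = 3321.8 / 48 = 16609/240 ≈ 69.204167

69.2042


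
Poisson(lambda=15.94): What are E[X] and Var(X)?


E[X] = Var(X) = lambda = 15.94

15.94, 15.94


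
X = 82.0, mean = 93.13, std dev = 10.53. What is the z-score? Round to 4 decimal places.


z = (X - mu) / sigma
X - mu = 82.0 - 93.13 = -11.13
z = -11.13 / 10.53 = -371/351 ≈ -1.056980

-1.0570


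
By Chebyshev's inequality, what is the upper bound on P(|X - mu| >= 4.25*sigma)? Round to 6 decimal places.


P <= 1/k^2
k^2 = 4.25^2 = 18.0625
1/k^2 = 1 / 18.0625 = 16/289 ≈ 0.05536332

0.055363


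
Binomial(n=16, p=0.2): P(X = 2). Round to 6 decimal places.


P = C(n,k) * p^k * (1-p)^(n-k)
C(16,2) = 120
p^k = 0.2^2 = 0.04
(1-p)^(n-k) = 0.8^14 ≈ 0.04398047
P = 120 * 0.04 * 0.04398047 ≈ 0.211106

0.211106


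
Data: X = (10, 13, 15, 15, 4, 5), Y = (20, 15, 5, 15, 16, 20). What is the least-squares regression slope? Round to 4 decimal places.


b = sum((xi-xbar)(yi-ybar)) / sum((xi-xbar)^2)
n = 6, xbar = 62/6 = 31/3 ≈ 10.333333, ybar = 91/6 ≈ 15.166667
Sxy = sum((xi-xbar)(yi-ybar)) = -244/3 ≈ -81.333333
Sxx = sum((xi-xbar)^2) = 358/3 ≈ 119.333333
b = Sxy / Sxx = -122/179 ≈ -0.681564

-0.6816


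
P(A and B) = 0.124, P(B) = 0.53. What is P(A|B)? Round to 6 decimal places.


P(A|B) = P(A and B) / P(B) = 0.124 / 0.53 = 62/265 ≈ 0.23396226

0.233962


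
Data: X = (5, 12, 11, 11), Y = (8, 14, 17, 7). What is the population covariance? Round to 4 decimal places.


Cov = (1/n)*sum((xi-xbar)(yi-ybar))
n = 4, xbar = 39/4 = 9.75, ybar = 46/4 = 11.5
sum((xi-xbar)(yi-ybar)) = 23.5
Cov = 23.5 / 4 = 5.875

5.8750


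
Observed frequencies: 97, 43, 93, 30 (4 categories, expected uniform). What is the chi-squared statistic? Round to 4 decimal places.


chi2 = sum((O-E)^2/E), E = total/4
total = 263, E = 263/4 = 65.75
(97 - 65.75)^2 / 65.75 = 976.5625 / 65.75 = 15625/1052 ≈ 14.852662
(43 - 65.75)^2 / 65.75 = 517.5625 / 65.75 = 8281/1052 ≈ 7.871673
(93 - 65.75)^2 / 65.75 = 742.5625 / 65.75 = 11881/1052 ≈ 11.293726
(30 - 65.75)^2 / 65.75 = 1278.0625 / 65.75 = 20449/1052 ≈ 19.438213
chi2 = 14059/263 ≈ 53.456274

53.4563


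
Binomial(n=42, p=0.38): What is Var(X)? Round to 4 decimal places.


Var = n*p*(1-p) = 42 * 0.38 * 0.62 = 9.8952

9.8952


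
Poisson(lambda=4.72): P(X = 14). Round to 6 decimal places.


P = e^(-lam) * lam^k / k!
e^(-4.72) ≈ 0.008915179
lam^k = 4.72^14 ≈ 2723880062.552846
k! = 14! = 87178291200
P = 0.008915179 * 2723880062.552846 / 87178291200 ≈ 0.000279

0.000279


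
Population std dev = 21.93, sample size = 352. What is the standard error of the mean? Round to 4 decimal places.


SE = sigma / sqrt(n)
sqrt(352) ≈ 18.761663
SE = 21.93 / 18.761663 ≈ 1.168873

1.1689


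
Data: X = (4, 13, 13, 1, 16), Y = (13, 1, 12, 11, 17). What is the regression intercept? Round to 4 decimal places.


a = ybar - b*xbar, where b = sum((xi-xbar)(yi-ybar)) / sum((xi-xbar)^2)
n = 5, xbar = 47/5 = 9.4, ybar = 54/5 = 10.8
Sxy = sum((xi-xbar)(yi-ybar)) = -3.6
Sxx = sum((xi-xbar)^2) = 169.2
b = Sxy / Sxx = -1/47 ≈ -0.021277
a = 10.8 - (-0.021277) * 9.4 = 11

11.0000


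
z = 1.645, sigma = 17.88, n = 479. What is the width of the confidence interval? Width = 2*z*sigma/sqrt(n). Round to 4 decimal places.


width = 2*z*sigma/sqrt(n)
2*z*sigma = 2 * 1.645 * 17.88 = 58.8252
sqrt(479) ≈ 21.886069
width = 58.8252 / 21.886069 ≈ 2.687792

2.6878


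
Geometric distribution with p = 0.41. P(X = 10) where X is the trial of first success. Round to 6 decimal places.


P = (1-p)^(k-1) * p
(1-p)^(k-1) = 0.59^9 ≈ 0.008662996
P = 0.008662996 * 0.41 ≈ 0.003551828

0.003552


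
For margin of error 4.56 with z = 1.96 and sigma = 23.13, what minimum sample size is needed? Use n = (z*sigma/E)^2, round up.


z*sigma/E = 1.96 * 23.13 / 4.56 = 37779/3800 ≈ 9.941842
(z*sigma/E)^2 ≈ 98.840224
round up: n = 99

99


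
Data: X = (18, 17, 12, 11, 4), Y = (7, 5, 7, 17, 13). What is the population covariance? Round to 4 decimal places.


Cov = (1/n)*sum((xi-xbar)(yi-ybar))
n = 5, xbar = 62/5 = 12.4, ybar = 49/5 = 9.8
sum((xi-xbar)(yi-ybar)) = -73.6
Cov = -73.6 / 5 = -14.72

-14.7200


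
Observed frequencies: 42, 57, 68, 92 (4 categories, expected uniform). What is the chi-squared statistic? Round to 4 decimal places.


chi2 = sum((O-E)^2/E), E = total/4
total = 259, E = 259/4 = 64.75
(42 - 64.75)^2 / 64.75 = 517.5625 / 64.75 = 1183/148 ≈ 7.993243
(57 - 64.75)^2 / 64.75 = 60.0625 / 64.75 = 961/1036 ≈ 0.927606
(68 - 64.75)^2 / 64.75 = 10.5625 / 64.75 = 169/1036 ≈ 0.163127
(92 - 64.75)^2 / 64.75 = 742.5625 / 64.75 = 11881/1036 ≈ 11.468147
chi2 = 5323/259 ≈ 20.552124

20.5521


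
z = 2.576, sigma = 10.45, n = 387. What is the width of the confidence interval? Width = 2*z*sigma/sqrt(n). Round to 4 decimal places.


width = 2*z*sigma/sqrt(n)
2*z*sigma = 2 * 2.576 * 10.45 = 53.8384
sqrt(387) ≈ 19.672316
width = 53.8384 / 19.672316 ≈ 2.736760

2.7368


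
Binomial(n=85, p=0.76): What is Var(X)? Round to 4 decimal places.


Var = n*p*(1-p) = 85 * 0.76 * 0.24 = 15.504

15.5040


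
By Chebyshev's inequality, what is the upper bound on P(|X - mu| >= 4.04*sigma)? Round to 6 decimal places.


P <= 1/k^2
k^2 = 4.04^2 = 16.3216
1/k^2 = 1 / 16.3216 ≈ 0.06126850

0.061269


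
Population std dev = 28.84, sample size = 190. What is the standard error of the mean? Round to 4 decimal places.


SE = sigma / sqrt(n)
sqrt(190) ≈ 13.784049
SE = 28.84 / 13.784049 ≈ 2.092274

2.0923


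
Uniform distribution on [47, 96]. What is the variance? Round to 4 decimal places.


Var = (b-a)^2 / 12
(b-a)^2 = (96 - 47)^2 = 2401
Var = 2401/12 ≈ 200.083333

200.0833


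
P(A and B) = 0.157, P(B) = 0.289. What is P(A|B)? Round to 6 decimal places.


P(A|B) = P(A and B) / P(B) = 0.157 / 0.289 = 157/289 ≈ 0.54325260

0.543253


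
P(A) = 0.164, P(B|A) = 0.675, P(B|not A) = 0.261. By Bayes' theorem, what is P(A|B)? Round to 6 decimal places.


P(A|B) = P(B|A)*P(A) / P(B), P(B) = P(B|A)*P(A) + P(B|not A)*P(not A)
P(B|A)*P(A) = 0.675 * 0.164 = 0.1107
P(B|not A)*P(not A) = 0.261 * 0.836 = 0.218196
P(B) = 0.1107 + 0.218196 = 0.328896
P(A|B) = 0.1107 / 0.328896 = 3075/9136 ≈ 0.33658056

0.336581


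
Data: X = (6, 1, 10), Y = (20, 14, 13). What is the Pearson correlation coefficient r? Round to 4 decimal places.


r = sum((xi-xbar)(yi-ybar)) / sqrt(sum((xi-xbar)^2) * sum((yi-ybar)^2))
n = 3, xbar = 17/3 ≈ 5.666667, ybar = 47/3 ≈ 15.666667
Sxy = sum((xi-xbar)(yi-ybar)) = -7/3 ≈ -2.333333
Sxx = sum((xi-xbar)^2) = 122/3 ≈ 40.666667
Syy = sum((yi-ybar)^2) = 86/3 ≈ 28.666667
sqrt(Sxx*Syy) ≈ 34.143488
r = Sxy / sqrt(Sxx*Syy) = -2.333333 / 34.143488 ≈ -0.068339

-0.0683


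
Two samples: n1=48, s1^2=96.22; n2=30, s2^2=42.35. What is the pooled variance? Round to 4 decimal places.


sp^2 = ((n1-1)*s1^2 + (n2-1)*s2^2)/(n1+n2-2)
(n1-1)*s1^2 = 47 * 96.22 = 4522.34
(n2-1)*s2^2 = 29 * 42.35 = 1228.15
numerator = 4522.34 + 1228.15 = 5750.49
n1+n2-2 = 76
sp^2 = 5750.49 / 76 = 575049/7600 ≈ 75.664342

75.6643


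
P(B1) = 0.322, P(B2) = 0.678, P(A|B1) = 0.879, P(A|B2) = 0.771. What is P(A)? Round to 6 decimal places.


P(A) = P(A|B1)*P(B1) + P(A|B2)*P(B2)
P(A|B1)*P(B1) = 0.879 * 0.322 = 0.283038
P(A|B2)*P(B2) = 0.771 * 0.678 = 0.522738
P(A) = 0.283038 + 0.522738 = 0.805776

0.805776


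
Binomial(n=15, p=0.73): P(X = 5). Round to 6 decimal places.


P = C(n,k) * p^k * (1-p)^(n-k)
C(15,5) = 3003
p^k = 0.73^5 ≈ 0.2073072
(1-p)^(n-k) = 0.27^10 ≈ 0.000002058911
P = 3003 * 0.2073072 * 0.000002058911 ≈ 0.001282

0.001282


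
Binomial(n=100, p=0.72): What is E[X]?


E[X] = n*p = 100 * 0.72 = 72

72


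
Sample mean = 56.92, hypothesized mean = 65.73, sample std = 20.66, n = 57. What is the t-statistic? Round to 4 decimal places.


t = (xbar - mu0) / (s/sqrt(n))
xbar - mu0 = 56.92 - 65.73 = -8.81
sqrt(57) ≈ 7.54983444
s/sqrt(n) = 20.66 / 7.54983444 ≈ 2.73648385
t = -8.81 / 2.73648385 ≈ -3.219460

-3.2195


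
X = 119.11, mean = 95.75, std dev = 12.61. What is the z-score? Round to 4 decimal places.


z = (X - mu) / sigma
X - mu = 119.11 - 95.75 = 23.36
z = 23.36 / 12.61 = 2336/1261 ≈ 1.852498

1.8525


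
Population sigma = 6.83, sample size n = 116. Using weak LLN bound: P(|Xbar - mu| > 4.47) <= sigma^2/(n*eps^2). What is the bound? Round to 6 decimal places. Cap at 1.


bound = min(1, sigma^2/(n*eps^2))
sigma^2 = 6.83^2 = 46.6489
n*eps^2 = 116 * 4.47^2 = 116 * 19.9809 = 2317.7844
sigma^2/(n*eps^2) = 46.6489 / 2317.7844 ≈ 0.02012651

0.020127


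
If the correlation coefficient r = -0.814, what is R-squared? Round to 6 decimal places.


R^2 = r^2 = (-0.814)^2 = 0.662596

0.662596


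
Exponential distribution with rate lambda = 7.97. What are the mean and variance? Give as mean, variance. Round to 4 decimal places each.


mean = 1/lam, var = 1/lam^2
mean = 1 / 7.97 = 100/797 ≈ 0.125471
lam^2 = 7.97^2 = 63.5209
var = 1 / 63.5209 ≈ 0.015743

0.1255, 0.0157


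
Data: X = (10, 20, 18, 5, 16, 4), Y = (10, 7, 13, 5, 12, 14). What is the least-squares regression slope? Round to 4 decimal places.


b = sum((xi-xbar)(yi-ybar)) / sum((xi-xbar)^2)
n = 6, xbar = 73/6 ≈ 12.166667, ybar = 61/6 ≈ 10.166667
Sxy = sum((xi-xbar)(yi-ybar)) = 29/6 ≈ 4.833333
Sxx = sum((xi-xbar)^2) = 1397/6 ≈ 232.833333
b = Sxy / Sxx = 29/1397 ≈ 0.020759

0.0208


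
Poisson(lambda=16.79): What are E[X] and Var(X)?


E[X] = Var(X) = lambda = 16.79

16.79, 16.79


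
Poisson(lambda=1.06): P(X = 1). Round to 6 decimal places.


P = e^(-lam) * lam^k / k!
e^(-1.06) ≈ 0.3464558
lam^k = 1.06^1 = 1.06
k! = 1! = 1
P = 0.3464558 * 1.06 / 1 ≈ 0.367243

0.367243


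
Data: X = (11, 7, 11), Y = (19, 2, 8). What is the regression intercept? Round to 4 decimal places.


a = ybar - b*xbar, where b = sum((xi-xbar)(yi-ybar)) / sum((xi-xbar)^2)
n = 3, xbar = 29/3 ≈ 9.666667, ybar = 29/3 ≈ 9.666667
Sxy = sum((xi-xbar)(yi-ybar)) = 92/3 ≈ 30.666667
Sxx = sum((xi-xbar)^2) = 32/3 ≈ 10.666667
b = Sxy / Sxx = 2.875
a = 9.666667 - 2.875 * 9.666667 = -18.125

-18.1250


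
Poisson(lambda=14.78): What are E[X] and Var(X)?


E[X] = Var(X) = lambda = 14.78

14.78, 14.78


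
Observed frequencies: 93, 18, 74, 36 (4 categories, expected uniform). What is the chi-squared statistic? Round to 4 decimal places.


chi2 = sum((O-E)^2/E), E = total/4
total = 221, E = 221/4 = 55.25
(93 - 55.25)^2 / 55.25 = 1425.0625 / 55.25 = 22801/884 ≈ 25.792986
(18 - 55.25)^2 / 55.25 = 1387.5625 / 55.25 = 22201/884 ≈ 25.114253
(74 - 55.25)^2 / 55.25 = 351.5625 / 55.25 = 5625/884 ≈ 6.363122
(36 - 55.25)^2 / 55.25 = 370.5625 / 55.25 = 5929/884 ≈ 6.707014
chi2 = 14139/221 ≈ 63.977376

63.9774


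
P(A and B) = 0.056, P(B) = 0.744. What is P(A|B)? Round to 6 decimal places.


P(A|B) = P(A and B) / P(B) = 0.056 / 0.744 = 7/93 ≈ 0.07526882

0.075269


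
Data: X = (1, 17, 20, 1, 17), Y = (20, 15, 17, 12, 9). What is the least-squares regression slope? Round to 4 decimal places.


b = sum((xi-xbar)(yi-ybar)) / sum((xi-xbar)^2)
n = 5, xbar = 56/5 = 11.2, ybar = 73/5 = 14.6
Sxy = sum((xi-xbar)(yi-ybar)) = -37.6
Sxx = sum((xi-xbar)^2) = 352.8
b = Sxy / Sxx = -47/441 ≈ -0.106576

-0.1066


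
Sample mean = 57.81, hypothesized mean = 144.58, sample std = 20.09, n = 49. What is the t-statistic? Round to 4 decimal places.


t = (xbar - mu0) / (s/sqrt(n))
xbar - mu0 = 57.81 - 144.58 = -86.77
sqrt(49) = 7
s/sqrt(n) = 20.09 / 7 = 2.87
t = -86.77 / 2.87 = -8677/287 ≈ -30.233449

-30.2334


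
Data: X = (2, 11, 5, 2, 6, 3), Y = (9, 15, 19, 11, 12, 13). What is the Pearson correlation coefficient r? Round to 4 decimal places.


r = sum((xi-xbar)(yi-ybar)) / sqrt(sum((xi-xbar)^2) * sum((yi-ybar)^2))
n = 6, xbar = 29/6 ≈ 4.833333, ybar = 79/6 ≈ 13.166667
Sxy = sum((xi-xbar)(yi-ybar)) = 175/6 ≈ 29.166667
Sxx = sum((xi-xbar)^2) = 353/6 ≈ 58.833333
Syy = sum((yi-ybar)^2) = 365/6 ≈ 60.833333
sqrt(Sxx*Syy) ≈ 59.824976
r = Sxy / sqrt(Sxx*Syy) = 29.166667 / 59.824976 ≈ 0.487533

0.4875


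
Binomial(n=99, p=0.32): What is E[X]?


E[X] = n*p = 99 * 0.32 = 31.68

31.68


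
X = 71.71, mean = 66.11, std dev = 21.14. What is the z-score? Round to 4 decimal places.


z = (X - mu) / sigma
X - mu = 71.71 - 66.11 = 5.6
z = 5.6 / 21.14 = 40/151 ≈ 0.264901

0.2649


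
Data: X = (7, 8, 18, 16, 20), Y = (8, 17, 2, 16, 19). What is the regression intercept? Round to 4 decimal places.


a = ybar - b*xbar, where b = sum((xi-xbar)(yi-ybar)) / sum((xi-xbar)^2)
n = 5, xbar = 69/5 = 13.8, ybar = 62/5 = 12.4
Sxy = sum((xi-xbar)(yi-ybar)) = 8.4
Sxx = sum((xi-xbar)^2) = 140.8
b = Sxy / Sxx = 21/352 ≈ 0.059659
a = 12.4 - 0.059659 * 13.8 = 4075/352 ≈ 11.576705

11.5767


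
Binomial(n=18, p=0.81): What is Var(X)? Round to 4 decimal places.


Var = n*p*(1-p) = 18 * 0.81 * 0.19 = 2.7702

2.7702


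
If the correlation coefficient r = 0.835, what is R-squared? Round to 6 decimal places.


R^2 = r^2 = (0.835)^2 = 0.697225

0.697225


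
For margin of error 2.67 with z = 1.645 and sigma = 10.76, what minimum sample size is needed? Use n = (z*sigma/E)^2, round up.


z*sigma/E = 1.645 * 10.76 / 2.67 ≈ 6.629288
(z*sigma/E)^2 ≈ 43.947465
round up: n = 44

44


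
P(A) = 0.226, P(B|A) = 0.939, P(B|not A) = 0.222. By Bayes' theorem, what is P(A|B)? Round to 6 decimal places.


P(A|B) = P(B|A)*P(A) / P(B), P(B) = P(B|A)*P(A) + P(B|not A)*P(not A)
P(B|A)*P(A) = 0.939 * 0.226 = 0.212214
P(B|not A)*P(not A) = 0.222 * 0.774 = 0.171828
P(B) = 0.212214 + 0.171828 = 0.384042
P(A|B) = 0.212214 / 0.384042 ≈ 0.55258019

0.552580


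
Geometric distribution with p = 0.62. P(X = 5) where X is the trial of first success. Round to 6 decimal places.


P = (1-p)^(k-1) * p
(1-p)^(k-1) = 0.38^4 = 0.02085136
P = 0.02085136 * 0.62 ≈ 0.01292784

0.012928


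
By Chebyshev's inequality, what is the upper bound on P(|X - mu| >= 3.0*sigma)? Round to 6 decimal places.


P <= 1/k^2
k^2 = 3.0^2 = 9
1/k^2 = 1 / 9 = 1/9 ≈ 0.11111111

0.111111


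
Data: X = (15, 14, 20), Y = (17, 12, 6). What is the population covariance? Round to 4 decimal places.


Cov = (1/n)*sum((xi-xbar)(yi-ybar))
n = 3, xbar = 49/3 ≈ 16.333333, ybar = 35/3 ≈ 11.666667
sum((xi-xbar)(yi-ybar)) = -86/3 ≈ -28.666667
Cov = -28.666667 / 3 = -86/9 ≈ -9.555556

-9.5556


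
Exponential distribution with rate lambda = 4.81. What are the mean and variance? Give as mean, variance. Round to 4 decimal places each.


mean = 1/lam, var = 1/lam^2
mean = 1 / 4.81 = 100/481 ≈ 0.207900
lam^2 = 4.81^2 = 23.1361
var = 1 / 23.1361 ≈ 0.043222

0.2079, 0.0432


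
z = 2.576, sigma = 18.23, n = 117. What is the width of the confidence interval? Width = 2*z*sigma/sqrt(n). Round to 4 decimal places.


width = 2*z*sigma/sqrt(n)
2*z*sigma = 2 * 2.576 * 18.23 = 93.92096
sqrt(117) ≈ 10.816654
width = 93.92096 / 10.816654 ≈ 8.682996

8.6830


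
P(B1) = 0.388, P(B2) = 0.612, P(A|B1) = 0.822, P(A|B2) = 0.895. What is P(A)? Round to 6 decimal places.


P(A) = P(A|B1)*P(B1) + P(A|B2)*P(B2)
P(A|B1)*P(B1) = 0.822 * 0.388 = 0.318936
P(A|B2)*P(B2) = 0.895 * 0.612 = 0.54774
P(A) = 0.318936 + 0.54774 = 0.866676

0.866676


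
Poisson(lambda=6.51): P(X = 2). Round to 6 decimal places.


P = e^(-lam) * lam^k / k!
e^(-6.51) ≈ 0.001488480
lam^k = 6.51^2 = 42.3801
k! = 2! = 2
P = 0.001488480 * 42.3801 / 2 ≈ 0.031541

0.031541


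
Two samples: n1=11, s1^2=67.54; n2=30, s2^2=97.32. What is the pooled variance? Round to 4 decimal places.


sp^2 = ((n1-1)*s1^2 + (n2-1)*s2^2)/(n1+n2-2)
(n1-1)*s1^2 = 10 * 67.54 = 675.4
(n2-1)*s2^2 = 29 * 97.32 = 2822.28
numerator = 675.4 + 2822.28 = 3497.68
n1+n2-2 = 39
sp^2 = 3497.68 / 39 = 87442/975 ≈ 89.684103

89.6841


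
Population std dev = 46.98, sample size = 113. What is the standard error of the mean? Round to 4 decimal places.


SE = sigma / sqrt(n)
sqrt(113) ≈ 10.630146
SE = 46.98 / 10.630146 ≈ 4.419507

4.4195


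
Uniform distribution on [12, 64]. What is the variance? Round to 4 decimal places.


Var = (b-a)^2 / 12
(b-a)^2 = (64 - 12)^2 = 2704
Var = 2704/12 ≈ 225.333333

225.3333


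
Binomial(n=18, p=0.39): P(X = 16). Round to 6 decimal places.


P = C(n,k) * p^k * (1-p)^(n-k)
C(18,16) = 153
p^k = 0.39^16 ≈ 0.0000002864400
(1-p)^(n-k) = 0.61^2 = 0.3721
P = 153 * 0.0000002864400 * 0.3721 ≈ 0.000016

0.000016


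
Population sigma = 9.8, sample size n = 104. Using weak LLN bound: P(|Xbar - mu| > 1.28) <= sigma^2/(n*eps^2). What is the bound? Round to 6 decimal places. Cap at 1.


bound = min(1, sigma^2/(n*eps^2))
sigma^2 = 9.8^2 = 96.04
n*eps^2 = 104 * 1.28^2 = 104 * 1.6384 = 170.3936
sigma^2/(n*eps^2) = 96.04 / 170.3936 ≈ 0.56363619

0.563636
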